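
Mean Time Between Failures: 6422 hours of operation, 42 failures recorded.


Formula: MTBF = Total operating time / Number of failures
MTBF = 6422 / 42
MTBF = 152.9 hours

152.9 hours


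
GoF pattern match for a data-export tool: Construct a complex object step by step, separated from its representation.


This matches the Builder pattern

Builder


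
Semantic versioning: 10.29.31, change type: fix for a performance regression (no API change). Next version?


Current: 10.29.31
Change category: 'fix for a performance regression (no API change)' → patch bump
SemVer rule: patch bump → increment PATCH (MAJOR and MINOR unchanged)
New: 10.29.32

10.29.32


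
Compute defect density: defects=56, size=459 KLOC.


Defect density = defects / KLOC
Defect density = 56 / 459
Defect density = 0.122 defects/KLOC

0.122 defects/KLOC


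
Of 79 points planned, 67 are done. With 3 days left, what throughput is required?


Formula: Required rate = Remaining points / Days left
Remaining = 79 - 67 = 12 points
Required rate = 12 / 3 = 4.0 points/day

4.0 points/day


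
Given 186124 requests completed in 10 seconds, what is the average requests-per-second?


Formula: throughput = requests / seconds
throughput = 186124 / 10
throughput = 18612.4 requests/second

18612.4 requests/second


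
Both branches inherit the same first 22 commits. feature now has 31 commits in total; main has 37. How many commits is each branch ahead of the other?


Common ancestor: commit #22
feature commits after divergence: 31 - 22 = 9
main commits after divergence: 37 - 22 = 15
feature is 9 commits ahead of main
main is 15 commits ahead of feature

feature ahead: 9, main ahead: 15


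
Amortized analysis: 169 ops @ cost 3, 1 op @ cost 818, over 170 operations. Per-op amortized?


Formula: Amortized cost = Total cost / Operations
Total cost = (169 * 3) + (1 * 818)
Total cost = 507 + 818 = 1325
Amortized = 1325 / 170 = 7.7941

7.7941


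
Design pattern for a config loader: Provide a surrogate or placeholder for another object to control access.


This matches the Proxy pattern

Proxy


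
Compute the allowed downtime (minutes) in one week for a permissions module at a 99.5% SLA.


Formula: allowed downtime = period * (100 - SLA) / 100
Period (week) = 10080 minutes
Unavailability fraction = (100 - 99.5) / 100
Allowed downtime = 10080 * (100 - 99.5) / 100
Allowed downtime = 50.4 minutes

50.4 minutes


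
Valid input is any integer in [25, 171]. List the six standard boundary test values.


Range: [25, 171]
Boundaries: just below min, min, min+1, max-1, max, just above max
Values: [24, 25, 26, 170, 171, 172]

[24, 25, 26, 170, 171, 172]


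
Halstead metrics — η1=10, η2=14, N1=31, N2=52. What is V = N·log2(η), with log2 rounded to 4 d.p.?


Formula: V = N * log2(η), where N = N1 + N2 and η = η1 + η2
η = 10 + 14 = 24
N = 31 + 52 = 83
log2(24) ≈ 4.5850
V = 83 * 4.5850 = 380.56

380.56


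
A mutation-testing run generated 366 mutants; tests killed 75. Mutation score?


Mutation score = killed / total * 100
Mutation score = 75 / 366 * 100
Mutation score = 20.49%

20.49%


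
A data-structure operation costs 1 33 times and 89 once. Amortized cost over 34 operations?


Formula: Amortized cost = Total cost / Operations
Total cost = (33 * 1) + (1 * 89)
Total cost = 33 + 89 = 122
Amortized = 122 / 34 = 3.5882

3.5882


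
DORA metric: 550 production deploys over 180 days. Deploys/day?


Formula: deployments per day = releases / days
= 550 / 180
= 3.056 deploys/day
(equivalently, 21.39 deploys/week)

3.056 deploys/day


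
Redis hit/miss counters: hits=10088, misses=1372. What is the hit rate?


Formula: hit rate = hits / (hits + misses) * 100
hit rate = 10088 / (10088 + 1372) * 100
hit rate = 10088 / 11460 * 100
hit rate = 88.03%

88.03%


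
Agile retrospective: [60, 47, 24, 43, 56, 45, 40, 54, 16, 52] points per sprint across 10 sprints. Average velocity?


Formula: Avg velocity = Total points / Number of sprints
Points: [60, 47, 24, 43, 56, 45, 40, 54, 16, 52]
Sum = 60 + 47 + 24 + 43 + 56 + 45 + 40 + 54 + 16 + 52 = 437
Avg velocity = 437 / 10 = 43.7 points/sprint

43.7 points/sprint


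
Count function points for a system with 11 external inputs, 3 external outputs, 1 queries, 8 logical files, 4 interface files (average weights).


UFP = EI*4 + EO*5 + EQ*4 + ILF*10 + EIF*7
UFP = 11*4 + 3*5 + 1*4 + 8*10 + 4*7
UFP = 44 + 15 + 4 + 80 + 28
UFP = 171

171


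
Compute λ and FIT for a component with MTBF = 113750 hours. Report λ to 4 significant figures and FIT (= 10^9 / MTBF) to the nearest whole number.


Formula: λ = 1 / MTBF; FIT = λ × 1e9 = 1e9 / MTBF
λ = 1 / 113750 ≈ 8.791e-06 failures/hour
FIT = 1e9 / 113750 ≈ 8791 failures per 1e9 hours (nearest whole number)

λ = 8.791e-06 /h, FIT = 8791


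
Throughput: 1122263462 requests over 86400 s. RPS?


Formula: throughput = requests / seconds
throughput = 1122263462 / 86400
throughput = 12989.16 requests/second

12989.16 requests/second


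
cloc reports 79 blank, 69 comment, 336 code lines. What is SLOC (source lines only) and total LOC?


Total LOC = blank + comment + code
Total LOC = 79 + 69 + 336 = 484
SLOC (source only) = code = 336

Total LOC: 484, SLOC: 336


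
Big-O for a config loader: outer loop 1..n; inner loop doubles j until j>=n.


Reasoning: linear outer times logarithmic inner
Complexity: O(n log n)

O(n log n)


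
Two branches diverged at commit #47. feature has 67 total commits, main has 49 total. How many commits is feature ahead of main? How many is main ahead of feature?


Common ancestor: commit #47
feature commits after divergence: 67 - 47 = 20
main commits after divergence: 49 - 47 = 2
feature is 20 commits ahead of main
main is 2 commits ahead of feature

feature ahead: 20, main ahead: 2


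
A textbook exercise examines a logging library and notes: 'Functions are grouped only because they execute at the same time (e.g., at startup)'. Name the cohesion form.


Reasoning: Related by timing only
Type: Temporal cohesion

Temporal cohesion


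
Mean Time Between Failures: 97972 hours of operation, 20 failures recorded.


Formula: MTBF = Total operating time / Number of failures
MTBF = 97972 / 20
MTBF = 4898.6 hours

4898.6 hours


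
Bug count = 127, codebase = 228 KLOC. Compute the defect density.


Defect density = defects / KLOC
Defect density = 127 / 228
Defect density = 0.557 defects/KLOC

0.557 defects/KLOC


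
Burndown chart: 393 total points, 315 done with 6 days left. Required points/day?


Formula: Required rate = Remaining points / Days left
Remaining = 393 - 315 = 78 points
Required rate = 78 / 6 = 13.0 points/day

13.0 points/day


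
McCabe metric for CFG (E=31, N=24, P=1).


Formula: V(G) = E - N + 2P
V(G) = 31 - 24 + 2*1
V(G) = 7 + 2
V(G) = 9

9


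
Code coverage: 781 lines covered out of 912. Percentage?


Coverage = covered / total * 100
Coverage = 781 / 912 * 100
Coverage = 85.64%

85.64%


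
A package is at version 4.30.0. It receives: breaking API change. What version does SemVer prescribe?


Current: 4.30.0
Change category: 'breaking API change' → major bump
SemVer rule: major bump → increment MAJOR, reset MINOR and PATCH to 0
New: 5.0.0

5.0.0


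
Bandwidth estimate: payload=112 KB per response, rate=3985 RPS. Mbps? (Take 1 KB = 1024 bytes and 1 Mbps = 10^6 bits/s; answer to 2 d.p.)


Formula: Mbps = payload_bytes * RPS * 8 / 1e6
Payload per request = 112 KB = 112 * 1024 = 114688 bytes
Total bytes/sec = 114688 * 3985 = 457031680
Total bits/sec = 457031680 * 8 = 3656253440
Mbps = 3656253440 / 1e6 = 3656.25

3656.25 Mbps


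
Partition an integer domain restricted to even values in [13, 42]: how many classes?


Constraint: even integers in [13, 42]
Class 1: x < 13 — out-of-range invalid
Class 2: x in [13,42] but odd — wrong type invalid
Class 3: x in [13,42] and even — valid
Class 4: x > 42 — out-of-range invalid
Total equivalence classes: 4

4 equivalence classes


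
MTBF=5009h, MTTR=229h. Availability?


Availability = MTBF / (MTBF + MTTR)
Availability = 5009 / (5009 + 229)
Availability = 5009 / 5238
Availability = 95.6281%

95.6281%


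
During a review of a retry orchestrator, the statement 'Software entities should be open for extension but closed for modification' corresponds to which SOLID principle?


This describes the Open/Closed Principle (OCP)

Open/Closed Principle (OCP)


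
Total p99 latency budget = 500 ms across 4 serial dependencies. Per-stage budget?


Formula: per_stage = total_budget / stages
per_stage = 500 / 4
per_stage = 125.0 ms

125.0 ms


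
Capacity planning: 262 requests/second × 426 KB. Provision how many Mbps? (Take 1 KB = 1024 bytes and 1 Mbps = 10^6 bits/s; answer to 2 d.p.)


Formula: Mbps = payload_bytes * RPS * 8 / 1e6
Payload per request = 426 KB = 426 * 1024 = 436224 bytes
Total bytes/sec = 436224 * 262 = 114290688
Total bits/sec = 114290688 * 8 = 914325504
Mbps = 914325504 / 1e6 = 914.33

914.33 Mbps


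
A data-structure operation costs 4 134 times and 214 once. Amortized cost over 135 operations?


Formula: Amortized cost = Total cost / Operations
Total cost = (134 * 4) + (1 * 214)
Total cost = 536 + 214 = 750
Amortized = 750 / 135 = 5.5556

5.5556


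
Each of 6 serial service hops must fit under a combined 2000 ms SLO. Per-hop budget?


Formula: per_stage = total_budget / stages
per_stage = 2000 / 6
per_stage = 333.33 ms

333.33 ms


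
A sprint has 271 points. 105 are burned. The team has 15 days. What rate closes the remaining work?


Formula: Required rate = Remaining points / Days left
Remaining = 271 - 105 = 166 points
Required rate = 166 / 15 = 11.07 points/day

11.07 points/day


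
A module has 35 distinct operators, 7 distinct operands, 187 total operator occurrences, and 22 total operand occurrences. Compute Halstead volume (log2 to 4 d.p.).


Formula: V = N * log2(η), where N = N1 + N2 and η = η1 + η2
η = 35 + 7 = 42
N = 187 + 22 = 209
log2(42) ≈ 5.3923
V = 209 * 5.3923 = 1126.99

1126.99


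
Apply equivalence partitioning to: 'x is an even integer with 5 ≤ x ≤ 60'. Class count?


Constraint: even integers in [5, 60]
Class 1: x < 5 — out-of-range invalid
Class 2: x in [5,60] but odd — wrong type invalid
Class 3: x in [5,60] and even — valid
Class 4: x > 60 — out-of-range invalid
Total equivalence classes: 4

4 equivalence classes


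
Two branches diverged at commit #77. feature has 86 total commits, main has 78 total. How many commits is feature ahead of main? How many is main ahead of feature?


Common ancestor: commit #77
feature commits after divergence: 86 - 77 = 9
main commits after divergence: 78 - 77 = 1
feature is 9 commits ahead of main
main is 1 commits ahead of feature

feature ahead: 9, main ahead: 1


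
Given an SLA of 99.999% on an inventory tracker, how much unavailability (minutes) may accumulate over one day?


Formula: allowed downtime = period * (100 - SLA) / 100
Period (day) = 1440 minutes
Unavailability fraction = (100 - 99.999) / 100
Allowed downtime = 1440 * (100 - 99.999) / 100
Allowed downtime = 0.0144 minutes

0.0144 minutes


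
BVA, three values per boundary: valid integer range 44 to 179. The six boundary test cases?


Range: [44, 179]
Boundaries: just below min, min, min+1, max-1, max, just above max
Values: [43, 44, 45, 178, 179, 180]

[43, 44, 45, 178, 179, 180]


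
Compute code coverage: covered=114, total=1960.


Coverage = covered / total * 100
Coverage = 114 / 1960 * 100
Coverage = 5.82%

5.82%


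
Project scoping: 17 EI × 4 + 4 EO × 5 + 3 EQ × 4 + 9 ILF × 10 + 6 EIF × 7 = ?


UFP = EI*4 + EO*5 + EQ*4 + ILF*10 + EIF*7
UFP = 17*4 + 4*5 + 3*4 + 9*10 + 6*7
UFP = 68 + 20 + 12 + 90 + 42
UFP = 232

232


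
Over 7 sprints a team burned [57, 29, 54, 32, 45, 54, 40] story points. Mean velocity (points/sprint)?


Formula: Avg velocity = Total points / Number of sprints
Points: [57, 29, 54, 32, 45, 54, 40]
Sum = 57 + 29 + 54 + 32 + 45 + 54 + 40 = 311
Avg velocity = 311 / 7 = 44.43 points/sprint

44.43 points/sprint


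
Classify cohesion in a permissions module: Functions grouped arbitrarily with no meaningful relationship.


Reasoning: Worst: random grouping
Type: Coincidental cohesion

Coincidental cohesion


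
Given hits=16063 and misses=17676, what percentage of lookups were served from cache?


Formula: hit rate = hits / (hits + misses) * 100
hit rate = 16063 / (16063 + 17676) * 100
hit rate = 16063 / 33739 * 100
hit rate = 47.61%

47.61%


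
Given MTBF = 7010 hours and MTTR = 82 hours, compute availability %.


Availability = MTBF / (MTBF + MTTR)
Availability = 7010 / (7010 + 82)
Availability = 7010 / 7092
Availability = 98.8438%

98.8438%


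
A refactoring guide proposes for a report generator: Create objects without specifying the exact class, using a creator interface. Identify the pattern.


This matches the Factory Method pattern

Factory Method


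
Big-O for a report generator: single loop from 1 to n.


Reasoning: one pass through n items
Complexity: O(n)

O(n)


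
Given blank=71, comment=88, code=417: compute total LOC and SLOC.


Total LOC = blank + comment + code
Total LOC = 71 + 88 + 417 = 576
SLOC (source only) = code = 417

Total LOC: 576, SLOC: 417


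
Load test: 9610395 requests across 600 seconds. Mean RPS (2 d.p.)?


Formula: throughput = requests / seconds
throughput = 9610395 / 600
throughput = 16017.33 requests/second

16017.33 requests/second


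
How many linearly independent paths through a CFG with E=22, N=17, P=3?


Formula: V(G) = E - N + 2P
V(G) = 22 - 17 + 2*3
V(G) = 5 + 6
V(G) = 11

11


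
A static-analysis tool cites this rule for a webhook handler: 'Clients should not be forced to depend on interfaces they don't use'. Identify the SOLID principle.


This describes the Interface Segregation Principle (ISP)

Interface Segregation Principle (ISP)


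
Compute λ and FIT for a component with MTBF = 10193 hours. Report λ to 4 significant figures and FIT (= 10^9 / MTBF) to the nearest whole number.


Formula: λ = 1 / MTBF; FIT = λ × 1e9 = 1e9 / MTBF
λ = 1 / 10193 ≈ 9.811e-05 failures/hour
FIT = 1e9 / 10193 ≈ 98107 failures per 1e9 hours (nearest whole number)

λ = 9.811e-05 /h, FIT = 98107


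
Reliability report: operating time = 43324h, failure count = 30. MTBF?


Formula: MTBF = Total operating time / Number of failures
MTBF = 43324 / 30
MTBF = 1444.13 hours

1444.13 hours


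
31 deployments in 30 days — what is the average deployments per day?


Formula: deployments per day = releases / days
= 31 / 30
= 1.033 deploys/day
(equivalently, 7.23 deploys/week)

1.033 deploys/day


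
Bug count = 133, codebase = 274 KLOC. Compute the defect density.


Defect density = defects / KLOC
Defect density = 133 / 274
Defect density = 0.485 defects/KLOC

0.485 defects/KLOC


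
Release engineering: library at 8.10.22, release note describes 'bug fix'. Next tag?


Current: 8.10.22
Change category: 'bug fix' → patch bump
SemVer rule: patch bump → increment PATCH (MAJOR and MINOR unchanged)
New: 8.10.23

8.10.23


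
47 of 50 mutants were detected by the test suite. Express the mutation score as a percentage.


Mutation score = killed / total * 100
Mutation score = 47 / 50 * 100
Mutation score = 94.0%

94.0%


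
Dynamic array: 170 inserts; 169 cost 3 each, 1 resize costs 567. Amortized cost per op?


Formula: Amortized cost = Total cost / Operations
Total cost = (169 * 3) + (1 * 567)
Total cost = 507 + 567 = 1074
Amortized = 1074 / 170 = 6.3176

6.3176


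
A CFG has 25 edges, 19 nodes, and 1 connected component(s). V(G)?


Formula: V(G) = E - N + 2P
V(G) = 25 - 19 + 2*1
V(G) = 6 + 2
V(G) = 8

8


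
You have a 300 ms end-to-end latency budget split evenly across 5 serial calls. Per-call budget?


Formula: per_stage = total_budget / stages
per_stage = 300 / 5
per_stage = 60.0 ms

60.0 ms


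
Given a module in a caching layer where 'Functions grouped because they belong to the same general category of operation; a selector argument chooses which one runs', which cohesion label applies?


Reasoning: Grouped by category of activity, not by data or sequence
Type: Logical cohesion

Logical cohesion


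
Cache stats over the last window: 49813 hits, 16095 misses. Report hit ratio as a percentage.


Formula: hit rate = hits / (hits + misses) * 100
hit rate = 49813 / (49813 + 16095) * 100
hit rate = 49813 / 65908 * 100
hit rate = 75.58%

75.58%


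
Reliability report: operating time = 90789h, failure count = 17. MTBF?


Formula: MTBF = Total operating time / Number of failures
MTBF = 90789 / 17
MTBF = 5340.53 hours

5340.53 hours


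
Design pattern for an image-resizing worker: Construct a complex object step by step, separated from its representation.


This matches the Builder pattern

Builder


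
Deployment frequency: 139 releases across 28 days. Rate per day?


Formula: deployments per day = releases / days
= 139 / 28
= 4.964 deploys/day
(equivalently, 34.75 deploys/week)

4.964 deploys/day


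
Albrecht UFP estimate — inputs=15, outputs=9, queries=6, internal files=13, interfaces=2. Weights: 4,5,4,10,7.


UFP = EI*4 + EO*5 + EQ*4 + ILF*10 + EIF*7
UFP = 15*4 + 9*5 + 6*4 + 13*10 + 2*7
UFP = 60 + 45 + 24 + 130 + 14
UFP = 273

273


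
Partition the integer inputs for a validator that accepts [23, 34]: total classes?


Valid range: [23, 34]
Class 1: x < 23 — invalid
Class 2: 23 ≤ x ≤ 34 — valid
Class 3: x > 34 — invalid
Total equivalence classes: 3

3 equivalence classes


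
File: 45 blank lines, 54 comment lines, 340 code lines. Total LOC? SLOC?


Total LOC = blank + comment + code
Total LOC = 45 + 54 + 340 = 439
SLOC (source only) = code = 340

Total LOC: 439, SLOC: 340


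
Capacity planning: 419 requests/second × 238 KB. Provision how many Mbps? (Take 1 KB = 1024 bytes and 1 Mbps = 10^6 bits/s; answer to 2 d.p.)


Formula: Mbps = payload_bytes * RPS * 8 / 1e6
Payload per request = 238 KB = 238 * 1024 = 243712 bytes
Total bytes/sec = 243712 * 419 = 102115328
Total bits/sec = 102115328 * 8 = 816922624
Mbps = 816922624 / 1e6 = 816.92

816.92 Mbps


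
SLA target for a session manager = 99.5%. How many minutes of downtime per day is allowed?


Formula: allowed downtime = period * (100 - SLA) / 100
Period (day) = 1440 minutes
Unavailability fraction = (100 - 99.5) / 100
Allowed downtime = 1440 * (100 - 99.5) / 100
Allowed downtime = 7.2 minutes

7.2 minutes


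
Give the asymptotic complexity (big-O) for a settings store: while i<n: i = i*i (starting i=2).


Reasoning: squaring drives double-exponential growth; iterations ~ log log n
Complexity: O(log log n)

O(log log n)


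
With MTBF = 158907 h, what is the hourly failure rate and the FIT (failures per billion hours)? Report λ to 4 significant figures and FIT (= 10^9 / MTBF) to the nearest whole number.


Formula: λ = 1 / MTBF; FIT = λ × 1e9 = 1e9 / MTBF
λ = 1 / 158907 ≈ 6.293e-06 failures/hour
FIT = 1e9 / 158907 ≈ 6293 failures per 1e9 hours (nearest whole number)

λ = 6.293e-06 /h, FIT = 6293


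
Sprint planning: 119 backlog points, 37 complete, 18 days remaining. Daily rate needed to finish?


Formula: Required rate = Remaining points / Days left
Remaining = 119 - 37 = 82 points
Required rate = 82 / 18 = 4.56 points/day

4.56 points/day


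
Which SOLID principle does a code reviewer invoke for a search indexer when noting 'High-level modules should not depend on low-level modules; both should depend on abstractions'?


This describes the Dependency Inversion Principle (DIP)

Dependency Inversion Principle (DIP)


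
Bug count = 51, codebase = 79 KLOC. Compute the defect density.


Defect density = defects / KLOC
Defect density = 51 / 79
Defect density = 0.646 defects/KLOC

0.646 defects/KLOC


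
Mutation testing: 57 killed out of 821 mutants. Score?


Mutation score = killed / total * 100
Mutation score = 57 / 821 * 100
Mutation score = 6.94%

6.94%


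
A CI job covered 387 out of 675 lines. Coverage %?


Coverage = covered / total * 100
Coverage = 387 / 675 * 100
Coverage = 57.33%

57.33%


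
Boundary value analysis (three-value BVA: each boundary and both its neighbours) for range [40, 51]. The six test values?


Range: [40, 51]
Boundaries: just below min, min, min+1, max-1, max, just above max
Values: [39, 40, 41, 50, 51, 52]

[39, 40, 41, 50, 51, 52]


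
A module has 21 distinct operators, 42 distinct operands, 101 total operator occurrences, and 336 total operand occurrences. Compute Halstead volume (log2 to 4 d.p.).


Formula: V = N * log2(η), where N = N1 + N2 and η = η1 + η2
η = 21 + 42 = 63
N = 101 + 336 = 437
log2(63) ≈ 5.9773
V = 437 * 5.9773 = 2612.08

2612.08


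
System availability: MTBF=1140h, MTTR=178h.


Availability = MTBF / (MTBF + MTTR)
Availability = 1140 / (1140 + 178)
Availability = 1140 / 1318
Availability = 86.4947%

86.4947%


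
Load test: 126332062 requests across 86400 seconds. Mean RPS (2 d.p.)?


Formula: throughput = requests / seconds
throughput = 126332062 / 86400
throughput = 1462.18 requests/second

1462.18 requests/second


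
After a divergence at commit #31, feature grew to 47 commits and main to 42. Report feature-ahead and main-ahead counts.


Common ancestor: commit #31
feature commits after divergence: 47 - 31 = 16
main commits after divergence: 42 - 31 = 11
feature is 16 commits ahead of main
main is 11 commits ahead of feature

feature ahead: 16, main ahead: 11


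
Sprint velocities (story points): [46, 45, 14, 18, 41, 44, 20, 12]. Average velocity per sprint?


Formula: Avg velocity = Total points / Number of sprints
Points: [46, 45, 14, 18, 41, 44, 20, 12]
Sum = 46 + 45 + 14 + 18 + 41 + 44 + 20 + 12 = 240
Avg velocity = 240 / 8 = 30.0 points/sprint

30.0 points/sprint


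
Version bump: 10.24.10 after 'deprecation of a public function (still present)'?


Current: 10.24.10
Change category: 'deprecation of a public function (still present)' → minor bump
SemVer rule: minor bump → increment MINOR, reset PATCH to 0 (MAJOR unchanged)
New: 10.25.0

10.25.0


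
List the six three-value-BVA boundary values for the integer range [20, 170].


Range: [20, 170]
Boundaries: just below min, min, min+1, max-1, max, just above max
Values: [19, 20, 21, 169, 170, 171]

[19, 20, 21, 169, 170, 171]


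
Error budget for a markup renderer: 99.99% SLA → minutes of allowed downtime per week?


Formula: allowed downtime = period * (100 - SLA) / 100
Period (week) = 10080 minutes
Unavailability fraction = (100 - 99.99) / 100
Allowed downtime = 10080 * (100 - 99.99) / 100
Allowed downtime = 1.008 minutes

1.008 minutes


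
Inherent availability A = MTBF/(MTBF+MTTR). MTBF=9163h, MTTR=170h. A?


Availability = MTBF / (MTBF + MTTR)
Availability = 9163 / (9163 + 170)
Availability = 9163 / 9333
Availability = 98.1785%

98.1785%


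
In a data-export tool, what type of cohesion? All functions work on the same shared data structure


Reasoning: Functions share data
Type: Communicational cohesion

Communicational cohesion


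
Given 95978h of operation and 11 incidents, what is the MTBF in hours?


Formula: MTBF = Total operating time / Number of failures
MTBF = 95978 / 11
MTBF = 8725.27 hours

8725.27 hours


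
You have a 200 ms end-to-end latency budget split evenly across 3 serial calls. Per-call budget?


Formula: per_stage = total_budget / stages
per_stage = 200 / 3
per_stage = 66.67 ms

66.67 ms


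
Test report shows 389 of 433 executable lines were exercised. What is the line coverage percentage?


Coverage = covered / total * 100
Coverage = 389 / 433 * 100
Coverage = 89.84%

89.84%


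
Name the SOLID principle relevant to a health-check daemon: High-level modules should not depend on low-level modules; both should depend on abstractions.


This describes the Dependency Inversion Principle (DIP)

Dependency Inversion Principle (DIP)


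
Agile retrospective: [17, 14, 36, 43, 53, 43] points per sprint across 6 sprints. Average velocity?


Formula: Avg velocity = Total points / Number of sprints
Points: [17, 14, 36, 43, 53, 43]
Sum = 17 + 14 + 36 + 43 + 53 + 43 = 206
Avg velocity = 206 / 6 = 34.33 points/sprint

34.33 points/sprint


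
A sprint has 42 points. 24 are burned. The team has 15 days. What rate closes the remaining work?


Formula: Required rate = Remaining points / Days left
Remaining = 42 - 24 = 18 points
Required rate = 18 / 15 = 1.2 points/day

1.2 points/day


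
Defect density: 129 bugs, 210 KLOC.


Defect density = defects / KLOC
Defect density = 129 / 210
Defect density = 0.614 defects/KLOC

0.614 defects/KLOC


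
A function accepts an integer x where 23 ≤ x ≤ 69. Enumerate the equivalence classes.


Valid range: [23, 69]
Class 1: x < 23 — invalid
Class 2: 23 ≤ x ≤ 69 — valid
Class 3: x > 69 — invalid
Total equivalence classes: 3

3 equivalence classes


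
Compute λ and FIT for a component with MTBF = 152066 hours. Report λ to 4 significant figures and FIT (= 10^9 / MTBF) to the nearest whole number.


Formula: λ = 1 / MTBF; FIT = λ × 1e9 = 1e9 / MTBF
λ = 1 / 152066 ≈ 6.576e-06 failures/hour
FIT = 1e9 / 152066 ≈ 6576 failures per 1e9 hours (nearest whole number)

λ = 6.576e-06 /h, FIT = 6576


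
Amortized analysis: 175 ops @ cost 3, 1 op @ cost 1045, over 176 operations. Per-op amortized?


Formula: Amortized cost = Total cost / Operations
Total cost = (175 * 3) + (1 * 1045)
Total cost = 525 + 1045 = 1570
Amortized = 1570 / 176 = 8.9205

8.9205


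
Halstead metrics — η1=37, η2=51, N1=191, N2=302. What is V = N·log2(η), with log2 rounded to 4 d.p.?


Formula: V = N * log2(η), where N = N1 + N2 and η = η1 + η2
η = 37 + 51 = 88
N = 191 + 302 = 493
log2(88) ≈ 6.4594
V = 493 * 6.4594 = 3184.48

3184.48


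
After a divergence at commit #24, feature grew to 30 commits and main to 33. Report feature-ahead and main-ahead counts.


Common ancestor: commit #24
feature commits after divergence: 30 - 24 = 6
main commits after divergence: 33 - 24 = 9
feature is 6 commits ahead of main
main is 9 commits ahead of feature

feature ahead: 6, main ahead: 9


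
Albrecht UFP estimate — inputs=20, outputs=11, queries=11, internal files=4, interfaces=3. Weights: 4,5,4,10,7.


UFP = EI*4 + EO*5 + EQ*4 + ILF*10 + EIF*7
UFP = 20*4 + 11*5 + 11*4 + 4*10 + 3*7
UFP = 80 + 55 + 44 + 40 + 21
UFP = 240

240


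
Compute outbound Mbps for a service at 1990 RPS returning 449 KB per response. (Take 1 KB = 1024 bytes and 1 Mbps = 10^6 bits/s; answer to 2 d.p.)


Formula: Mbps = payload_bytes * RPS * 8 / 1e6
Payload per request = 449 KB = 449 * 1024 = 459776 bytes
Total bytes/sec = 459776 * 1990 = 914954240
Total bits/sec = 914954240 * 8 = 7319633920
Mbps = 7319633920 / 1e6 = 7319.63

7319.63 Mbps


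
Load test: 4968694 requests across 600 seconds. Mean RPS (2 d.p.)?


Formula: throughput = requests / seconds
throughput = 4968694 / 600
throughput = 8281.16 requests/second

8281.16 requests/second


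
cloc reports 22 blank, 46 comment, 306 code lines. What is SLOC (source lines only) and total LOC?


Total LOC = blank + comment + code
Total LOC = 22 + 46 + 306 = 374
SLOC (source only) = code = 306

Total LOC: 374, SLOC: 306


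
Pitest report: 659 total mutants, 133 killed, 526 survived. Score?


Mutation score = killed / total * 100
Mutation score = 133 / 659 * 100
Mutation score = 20.18%

20.18%


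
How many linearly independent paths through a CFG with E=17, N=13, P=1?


Formula: V(G) = E - N + 2P
V(G) = 17 - 13 + 2*1
V(G) = 4 + 2
V(G) = 6

6


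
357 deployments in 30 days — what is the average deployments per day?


Formula: deployments per day = releases / days
= 357 / 30
= 11.9 deploys/day
(equivalently, 83.3 deploys/week)

11.9 deploys/day


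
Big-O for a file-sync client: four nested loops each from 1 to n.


Reasoning: four levels of nesting
Complexity: O(n^4)

O(n^4)


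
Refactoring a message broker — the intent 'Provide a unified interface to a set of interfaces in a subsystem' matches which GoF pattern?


This matches the Facade pattern

Facade


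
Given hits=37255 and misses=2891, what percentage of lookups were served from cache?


Formula: hit rate = hits / (hits + misses) * 100
hit rate = 37255 / (37255 + 2891) * 100
hit rate = 37255 / 40146 * 100
hit rate = 92.8%

92.8%


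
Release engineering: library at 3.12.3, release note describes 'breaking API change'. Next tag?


Current: 3.12.3
Change category: 'breaking API change' → major bump
SemVer rule: major bump → increment MAJOR, reset MINOR and PATCH to 0
New: 4.0.0

4.0.0


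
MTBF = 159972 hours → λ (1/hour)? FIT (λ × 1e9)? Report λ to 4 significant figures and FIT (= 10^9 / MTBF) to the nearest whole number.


Formula: λ = 1 / MTBF; FIT = λ × 1e9 = 1e9 / MTBF
λ = 1 / 159972 ≈ 6.251e-06 failures/hour
FIT = 1e9 / 159972 ≈ 6251 failures per 1e9 hours (nearest whole number)

λ = 6.251e-06 /h, FIT = 6251


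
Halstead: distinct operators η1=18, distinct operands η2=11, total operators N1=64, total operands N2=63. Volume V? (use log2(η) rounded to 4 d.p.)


Formula: V = N * log2(η), where N = N1 + N2 and η = η1 + η2
η = 18 + 11 = 29
N = 64 + 63 = 127
log2(29) ≈ 4.8580
V = 127 * 4.8580 = 616.97

616.97


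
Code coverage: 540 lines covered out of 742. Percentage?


Coverage = covered / total * 100
Coverage = 540 / 742 * 100
Coverage = 72.78%

72.78%


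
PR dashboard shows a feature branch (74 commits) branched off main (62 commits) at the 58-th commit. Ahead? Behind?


Common ancestor: commit #58
feature commits after divergence: 74 - 58 = 16
main commits after divergence: 62 - 58 = 4
feature is 16 commits ahead of main
main is 4 commits ahead of feature

feature ahead: 16, main ahead: 4


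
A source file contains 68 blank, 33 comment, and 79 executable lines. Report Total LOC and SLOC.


Total LOC = blank + comment + code
Total LOC = 68 + 33 + 79 = 180
SLOC (source only) = code = 79

Total LOC: 180, SLOC: 79


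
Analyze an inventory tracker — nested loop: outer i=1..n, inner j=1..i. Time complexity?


Reasoning: triangle: n(n+1)/2 ~ n^2/2
Complexity: O(n^2)

O(n^2)


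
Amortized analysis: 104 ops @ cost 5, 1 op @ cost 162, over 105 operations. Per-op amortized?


Formula: Amortized cost = Total cost / Operations
Total cost = (104 * 5) + (1 * 162)
Total cost = 520 + 162 = 682
Amortized = 682 / 105 = 6.4952

6.4952


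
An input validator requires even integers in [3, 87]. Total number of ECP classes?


Constraint: even integers in [3, 87]
Class 1: x < 3 — out-of-range invalid
Class 2: x in [3,87] but odd — wrong type invalid
Class 3: x in [3,87] and even — valid
Class 4: x > 87 — out-of-range invalid
Total equivalence classes: 4

4 equivalence classes


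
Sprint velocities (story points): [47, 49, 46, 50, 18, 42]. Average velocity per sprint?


Formula: Avg velocity = Total points / Number of sprints
Points: [47, 49, 46, 50, 18, 42]
Sum = 47 + 49 + 46 + 50 + 18 + 42 = 252
Avg velocity = 252 / 6 = 42.0 points/sprint

42.0 points/sprint


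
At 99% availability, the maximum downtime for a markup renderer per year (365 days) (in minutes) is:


Formula: allowed downtime = period * (100 - SLA) / 100
Period (year (365 days)) = 525600 minutes
Unavailability fraction = (100 - 99.0) / 100
Allowed downtime = 525600 * (100 - 99.0) / 100
Allowed downtime = 5256.0 minutes

5256.0 minutes


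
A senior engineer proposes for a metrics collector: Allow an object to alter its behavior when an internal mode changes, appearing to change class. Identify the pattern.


This matches the State pattern

State


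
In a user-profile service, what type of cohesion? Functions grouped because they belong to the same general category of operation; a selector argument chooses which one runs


Reasoning: Grouped by category of activity, not by data or sequence
Type: Logical cohesion

Logical cohesion


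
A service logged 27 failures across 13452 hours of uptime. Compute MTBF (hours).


Formula: MTBF = Total operating time / Number of failures
MTBF = 13452 / 27
MTBF = 498.22 hours

498.22 hours


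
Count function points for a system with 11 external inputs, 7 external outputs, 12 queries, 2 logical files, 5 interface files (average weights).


UFP = EI*4 + EO*5 + EQ*4 + ILF*10 + EIF*7
UFP = 11*4 + 7*5 + 12*4 + 2*10 + 5*7
UFP = 44 + 35 + 48 + 20 + 35
UFP = 182

182


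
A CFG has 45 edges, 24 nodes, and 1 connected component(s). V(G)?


Formula: V(G) = E - N + 2P
V(G) = 45 - 24 + 2*1
V(G) = 21 + 2
V(G) = 23

23


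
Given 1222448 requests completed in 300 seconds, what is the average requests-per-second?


Formula: throughput = requests / seconds
throughput = 1222448 / 300
throughput = 4074.83 requests/second

4074.83 requests/second


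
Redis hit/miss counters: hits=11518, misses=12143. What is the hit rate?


Formula: hit rate = hits / (hits + misses) * 100
hit rate = 11518 / (11518 + 12143) * 100
hit rate = 11518 / 23661 * 100
hit rate = 48.68%

48.68%


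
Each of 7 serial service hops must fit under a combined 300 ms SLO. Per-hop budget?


Formula: per_stage = total_budget / stages
per_stage = 300 / 7
per_stage = 42.86 ms

42.86 ms


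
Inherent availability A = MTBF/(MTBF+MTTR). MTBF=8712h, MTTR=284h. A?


Availability = MTBF / (MTBF + MTTR)
Availability = 8712 / (8712 + 284)
Availability = 8712 / 8996
Availability = 96.843%

96.843%


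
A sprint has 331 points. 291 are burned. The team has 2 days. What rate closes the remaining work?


Formula: Required rate = Remaining points / Days left
Remaining = 331 - 291 = 40 points
Required rate = 40 / 2 = 20.0 points/day

20.0 points/day


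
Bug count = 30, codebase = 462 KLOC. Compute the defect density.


Defect density = defects / KLOC
Defect density = 30 / 462
Defect density = 0.065 defects/KLOC

0.065 defects/KLOC


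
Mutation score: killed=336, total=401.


Mutation score = killed / total * 100
Mutation score = 336 / 401 * 100
Mutation score = 83.79%

83.79%


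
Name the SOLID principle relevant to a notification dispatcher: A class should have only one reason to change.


This describes the Single Responsibility Principle (SRP)

Single Responsibility Principle (SRP)


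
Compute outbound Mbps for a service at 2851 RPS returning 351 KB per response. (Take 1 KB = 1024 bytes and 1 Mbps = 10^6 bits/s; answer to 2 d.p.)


Formula: Mbps = payload_bytes * RPS * 8 / 1e6
Payload per request = 351 KB = 351 * 1024 = 359424 bytes
Total bytes/sec = 359424 * 2851 = 1024717824
Total bits/sec = 1024717824 * 8 = 8197742592
Mbps = 8197742592 / 1e6 = 8197.74

8197.74 Mbps


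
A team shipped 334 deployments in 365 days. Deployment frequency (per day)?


Formula: deployments per day = releases / days
= 334 / 365
= 0.915 deploys/day
(equivalently, 6.41 deploys/week)

0.915 deploys/day


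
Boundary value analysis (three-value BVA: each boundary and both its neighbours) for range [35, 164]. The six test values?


Range: [35, 164]
Boundaries: just below min, min, min+1, max-1, max, just above max
Values: [34, 35, 36, 163, 164, 165]

[34, 35, 36, 163, 164, 165]


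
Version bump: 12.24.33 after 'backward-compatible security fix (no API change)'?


Current: 12.24.33
Change category: 'backward-compatible security fix (no API change)' → patch bump
SemVer rule: patch bump → increment PATCH (MAJOR and MINOR unchanged)
New: 12.24.34

12.24.34


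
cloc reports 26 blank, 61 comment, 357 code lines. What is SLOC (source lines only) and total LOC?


Total LOC = blank + comment + code
Total LOC = 26 + 61 + 357 = 444
SLOC (source only) = code = 357

Total LOC: 444, SLOC: 357


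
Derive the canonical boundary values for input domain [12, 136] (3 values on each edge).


Range: [12, 136]
Boundaries: just below min, min, min+1, max-1, max, just above max
Values: [11, 12, 13, 135, 136, 137]

[11, 12, 13, 135, 136, 137]


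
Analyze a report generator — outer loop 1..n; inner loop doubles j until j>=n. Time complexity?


Reasoning: linear outer times logarithmic inner
Complexity: O(n log n)

O(n log n)


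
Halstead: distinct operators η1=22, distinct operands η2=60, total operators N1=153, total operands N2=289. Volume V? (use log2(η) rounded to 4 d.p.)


Formula: V = N * log2(η), where N = N1 + N2 and η = η1 + η2
η = 22 + 60 = 82
N = 153 + 289 = 442
log2(82) ≈ 6.3576
V = 442 * 6.3576 = 2810.06

2810.06


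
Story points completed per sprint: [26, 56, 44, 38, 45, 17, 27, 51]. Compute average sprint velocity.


Formula: Avg velocity = Total points / Number of sprints
Points: [26, 56, 44, 38, 45, 17, 27, 51]
Sum = 26 + 56 + 44 + 38 + 45 + 17 + 27 + 51 = 304
Avg velocity = 304 / 8 = 38.0 points/sprint

38.0 points/sprint


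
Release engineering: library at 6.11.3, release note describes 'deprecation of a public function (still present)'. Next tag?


Current: 6.11.3
Change category: 'deprecation of a public function (still present)' → minor bump
SemVer rule: minor bump → increment MINOR, reset PATCH to 0 (MAJOR unchanged)
New: 6.12.0

6.12.0


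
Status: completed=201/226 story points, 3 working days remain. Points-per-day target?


Formula: Required rate = Remaining points / Days left
Remaining = 226 - 201 = 25 points
Required rate = 25 / 3 = 8.33 points/day

8.33 points/day


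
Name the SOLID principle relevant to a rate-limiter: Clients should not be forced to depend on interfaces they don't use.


This describes the Interface Segregation Principle (ISP)

Interface Segregation Principle (ISP)


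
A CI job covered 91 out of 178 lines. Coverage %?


Coverage = covered / total * 100
Coverage = 91 / 178 * 100
Coverage = 51.12%

51.12%


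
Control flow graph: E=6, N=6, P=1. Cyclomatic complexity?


Formula: V(G) = E - N + 2P
V(G) = 6 - 6 + 2*1
V(G) = 0 + 2
V(G) = 2

2


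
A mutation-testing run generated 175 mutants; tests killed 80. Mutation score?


Mutation score = killed / total * 100
Mutation score = 80 / 175 * 100
Mutation score = 45.71%

45.71%


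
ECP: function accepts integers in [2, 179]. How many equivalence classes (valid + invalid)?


Valid range: [2, 179]
Class 1: x < 2 — invalid
Class 2: 2 ≤ x ≤ 179 — valid
Class 3: x > 179 — invalid
Total equivalence classes: 3

3 equivalence classes


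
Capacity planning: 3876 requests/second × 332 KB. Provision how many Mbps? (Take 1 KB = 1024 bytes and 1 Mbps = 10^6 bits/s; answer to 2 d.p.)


Formula: Mbps = payload_bytes * RPS * 8 / 1e6
Payload per request = 332 KB = 332 * 1024 = 339968 bytes
Total bytes/sec = 339968 * 3876 = 1317715968
Total bits/sec = 1317715968 * 8 = 10541727744
Mbps = 10541727744 / 1e6 = 10541.73

10541.73 Mbps


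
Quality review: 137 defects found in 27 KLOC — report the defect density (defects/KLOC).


Defect density = defects / KLOC
Defect density = 137 / 27
Defect density = 5.074 defects/KLOC

5.074 defects/KLOC


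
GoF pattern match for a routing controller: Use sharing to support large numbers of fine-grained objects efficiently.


This matches the Flyweight pattern

Flyweight


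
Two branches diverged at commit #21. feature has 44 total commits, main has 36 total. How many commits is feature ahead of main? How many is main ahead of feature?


Common ancestor: commit #21
feature commits after divergence: 44 - 21 = 23
main commits after divergence: 36 - 21 = 15
feature is 23 commits ahead of main
main is 15 commits ahead of feature

feature ahead: 23, main ahead: 15
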